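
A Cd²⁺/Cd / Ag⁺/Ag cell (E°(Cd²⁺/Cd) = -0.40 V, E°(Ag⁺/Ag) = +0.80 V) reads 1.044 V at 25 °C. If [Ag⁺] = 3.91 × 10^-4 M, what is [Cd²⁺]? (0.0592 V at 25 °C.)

From the Nernst equation, log Q = n(E° − E)/0.0592 = 2(1.20 − 1.044)/0.0592 = 5.270, so Q = 1.86 × 10^5.
With Q = [Cd²⁺]/[Ag⁺]^2 and the known concentrations, [Cd²⁺] in the numerator gives [Cd²⁺] = 0.028 M.

0.028 M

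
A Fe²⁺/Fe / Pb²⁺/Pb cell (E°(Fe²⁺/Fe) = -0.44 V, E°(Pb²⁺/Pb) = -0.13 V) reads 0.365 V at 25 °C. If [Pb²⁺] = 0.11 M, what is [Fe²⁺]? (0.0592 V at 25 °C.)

From the Nernst equation, log Q = n(E° − E)/0.0592 = 2(0.31 − 0.365)/0.0592 = -1.858, so Q = 0.0139.
With Q = [Fe²⁺]/[Pb²⁺] and the known concentrations, [Fe²⁺] in the numerator gives [Fe²⁺] = 0.0015 M.

0.0015 M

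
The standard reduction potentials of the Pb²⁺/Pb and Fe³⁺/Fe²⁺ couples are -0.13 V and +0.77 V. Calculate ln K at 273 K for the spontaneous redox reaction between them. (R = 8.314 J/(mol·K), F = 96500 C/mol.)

ln K = 76.5

E°_cell = +0.77 − (-0.13) = 0.90 V, with n = 2 electrons transferred.
At equilibrium E = 0, so the Nernst equation gives ln K = nFE°/RT = (2)(96500)(0.90)/((8.314)(273)) = 76.53.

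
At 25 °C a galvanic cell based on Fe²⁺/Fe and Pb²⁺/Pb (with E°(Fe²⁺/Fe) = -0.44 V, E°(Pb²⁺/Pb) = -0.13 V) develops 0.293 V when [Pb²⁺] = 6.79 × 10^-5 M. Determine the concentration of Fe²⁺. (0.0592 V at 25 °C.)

2.5 × 10^-4 M

From the Nernst equation, log Q = n(E° − E)/0.0592 = 2(0.31 − 0.293)/0.0592 = 0.574, so Q = 3.75.
With Q = [Fe²⁺]/[Pb²⁺] and the known concentrations, [Fe²⁺] in the numerator gives [Fe²⁺] = 2.5 × 10^-4 M.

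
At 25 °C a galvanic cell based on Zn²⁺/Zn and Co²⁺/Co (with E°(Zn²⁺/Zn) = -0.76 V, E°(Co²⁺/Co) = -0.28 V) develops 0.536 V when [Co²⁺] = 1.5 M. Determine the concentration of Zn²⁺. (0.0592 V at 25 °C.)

0.019 M

From the Nernst equation, log Q = n(E° − E)/0.0592 = 2(0.48 − 0.536)/0.0592 = -1.892, so Q = 0.0128.
With Q = [Zn²⁺]/[Co²⁺] and the known concentrations, [Zn²⁺] in the numerator gives [Zn²⁺] = 0.019 M.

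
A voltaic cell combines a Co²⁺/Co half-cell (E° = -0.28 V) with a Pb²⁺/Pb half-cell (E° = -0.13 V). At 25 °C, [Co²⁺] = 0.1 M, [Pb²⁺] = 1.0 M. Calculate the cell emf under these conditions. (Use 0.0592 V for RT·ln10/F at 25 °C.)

0.180 V

The Pb²⁺/Pb couple has the higher reduction potential and acts as the cathode, so E°_cell = -0.13 − (-0.28) = 0.15 V.
Balancing electrons gives n = 2; the reaction quotient is Q = [Co²⁺]/[Pb²⁺] = 0.100.
At 25 °C, E = E° − (0.0592/n) log Q = 0.15 − (0.0592/2)(-1.000) = 0.150 + 0.030 = 0.180 V.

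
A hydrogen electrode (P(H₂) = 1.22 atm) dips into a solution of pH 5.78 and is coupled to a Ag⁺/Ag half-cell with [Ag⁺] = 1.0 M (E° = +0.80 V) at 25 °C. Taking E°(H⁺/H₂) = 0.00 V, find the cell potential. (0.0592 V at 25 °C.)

1.14 V

The Ag⁺/Ag couple is the cathode, so E°_cell = 0.80 V; n = 2.
[H⁺] = 10^(−5.78) = 1.7 × 10^-6 M, and Q = [H⁺]^2 / ([Ag⁺]^2·P(H₂)) = 2.26 × 10^-12.
E = E° − (0.0592/2) log Q = 0.80 − (0.0592/2)(-11.646) = 1.145 V.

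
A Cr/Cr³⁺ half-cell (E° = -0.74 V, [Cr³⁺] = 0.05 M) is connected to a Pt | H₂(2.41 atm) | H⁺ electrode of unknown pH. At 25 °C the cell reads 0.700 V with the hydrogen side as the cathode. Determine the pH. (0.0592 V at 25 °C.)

pH = 0.92

E°_cell = 0.74 V and n = 6.
log Q = n(E° − E)/0.0592 = 6×(0.74 − 0.700)/0.0592 = 4.054.
With Q = [Cr³⁺]^2·P(H₂)^3 / [H⁺]^6, solving for [H⁺] gives log[H⁺] = -0.918, so pH = 0.92.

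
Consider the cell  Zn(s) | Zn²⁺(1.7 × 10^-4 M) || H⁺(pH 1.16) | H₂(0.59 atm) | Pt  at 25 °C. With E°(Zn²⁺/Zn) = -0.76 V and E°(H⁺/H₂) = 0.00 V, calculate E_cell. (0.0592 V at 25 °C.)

0.81 V

The hydrogen couple is the cathode, so E°_cell = 0.76 V; n = 2.
[H⁺] = 10^(−1.16) = 0.069 M, and Q = [Zn²⁺]·P(H₂) / [H⁺]^2 = 0.0210.
E = E° − (0.0592/2) log Q = 0.76 − (0.0592/2)(-1.679) = 0.810 V.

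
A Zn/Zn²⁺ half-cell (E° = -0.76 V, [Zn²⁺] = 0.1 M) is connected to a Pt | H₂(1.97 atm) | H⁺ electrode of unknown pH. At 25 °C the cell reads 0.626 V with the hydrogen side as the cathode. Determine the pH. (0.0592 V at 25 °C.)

pH = 2.62

E°_cell = 0.76 V and n = 2.
log Q = n(E° − E)/0.0592 = 2×(0.76 − 0.626)/0.0592 = 4.527.
With Q = [Zn²⁺]·P(H₂) / [H⁺]^2, solving for [H⁺] gives log[H⁺] = -2.616, so pH = 2.62.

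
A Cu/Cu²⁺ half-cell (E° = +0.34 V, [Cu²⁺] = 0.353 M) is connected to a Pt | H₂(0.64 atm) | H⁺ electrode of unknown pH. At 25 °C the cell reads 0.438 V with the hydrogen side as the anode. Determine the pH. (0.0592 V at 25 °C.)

E°_cell = 0.34 V and n = 2.
log Q = n(E° − E)/0.0592 = 2×(0.34 − 0.438)/0.0592 = -3.311.
With Q = [H⁺]^2 / ([Cu²⁺]·P(H₂)), solving for [H⁺] gives log[H⁺] = -1.978, so pH = 1.98.

pH = 1.98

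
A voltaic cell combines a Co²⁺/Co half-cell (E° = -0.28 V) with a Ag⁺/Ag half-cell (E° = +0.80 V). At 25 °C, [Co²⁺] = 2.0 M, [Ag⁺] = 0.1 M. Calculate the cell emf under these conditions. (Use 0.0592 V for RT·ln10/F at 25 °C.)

1.01 V

The Ag⁺/Ag couple has the higher reduction potential and acts as the cathode, so E°_cell = +0.80 − (-0.28) = 1.08 V.
Balancing electrons gives n = 2; the reaction quotient is Q = [Co²⁺]/[Ag⁺]^2 = 200.
At 25 °C, E = E° − (0.0592/n) log Q = 1.08 − (0.0592/2)(2.301) = 1.080 − 0.068 = 1.012 V.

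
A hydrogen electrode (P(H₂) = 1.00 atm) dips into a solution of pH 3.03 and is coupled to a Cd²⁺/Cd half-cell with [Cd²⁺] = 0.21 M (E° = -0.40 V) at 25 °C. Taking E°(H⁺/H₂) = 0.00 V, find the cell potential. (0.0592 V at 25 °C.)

0.24 V

The hydrogen couple is the cathode, so E°_cell = 0.40 V; n = 2.
[H⁺] = 10^(−3.03) = 9.3 × 10^-4 M, and Q = [Cd²⁺]·P(H₂) / [H⁺]^2 = 2.41 × 10^5.
E = E° − (0.0592/2) log Q = 0.40 − (0.0592/2)(5.382) = 0.241 V.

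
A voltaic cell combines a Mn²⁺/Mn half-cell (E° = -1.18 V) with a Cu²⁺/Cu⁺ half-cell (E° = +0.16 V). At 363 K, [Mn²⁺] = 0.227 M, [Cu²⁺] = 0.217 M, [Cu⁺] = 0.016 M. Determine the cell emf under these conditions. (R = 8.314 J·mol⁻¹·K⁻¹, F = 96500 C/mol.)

The Cu²⁺/Cu⁺ couple has the higher reduction potential and acts as the cathode, so E°_cell = +0.16 − (-1.18) = 1.34 V.
Balancing electrons gives n = 2; the reaction quotient is Q = [Mn²⁺]·[Cu⁺]^2/[Cu²⁺]^2 = 0.00123.
E = E° − (RT/nF) ln Q = 1.34 − (8.314×363)/(2×96500) × (-6.697) = 1.340 + 0.105 = 1.445 V.

1.44 V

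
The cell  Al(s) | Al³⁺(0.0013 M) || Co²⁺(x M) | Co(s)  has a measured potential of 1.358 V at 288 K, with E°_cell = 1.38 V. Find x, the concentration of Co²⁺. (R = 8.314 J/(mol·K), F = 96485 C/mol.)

0.002 M

From the Nernst equation, ln Q = nF(E° − E)/RT = 6×96485×(1.38 − 1.358)/(8.314×288) = 5.319, so Q = 204.
With Q = [Al³⁺]^2/[Co²⁺]^3 and the known concentrations, [Co²⁺]^3 in the denominator gives [Co²⁺] = 0.002 M.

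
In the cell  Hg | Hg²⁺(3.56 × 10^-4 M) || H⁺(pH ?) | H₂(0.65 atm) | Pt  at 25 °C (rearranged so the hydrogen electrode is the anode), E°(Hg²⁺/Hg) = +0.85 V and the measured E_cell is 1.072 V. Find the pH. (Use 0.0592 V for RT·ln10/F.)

E°_cell = 0.85 V and n = 2.
log Q = n(E° − E)/0.0592 = 2×(0.85 − 1.072)/0.0592 = -7.500.
With Q = [H⁺]^2 / ([Hg²⁺]·P(H₂)), solving for [H⁺] gives log[H⁺] = -5.568, so pH = 5.57.

pH = 5.57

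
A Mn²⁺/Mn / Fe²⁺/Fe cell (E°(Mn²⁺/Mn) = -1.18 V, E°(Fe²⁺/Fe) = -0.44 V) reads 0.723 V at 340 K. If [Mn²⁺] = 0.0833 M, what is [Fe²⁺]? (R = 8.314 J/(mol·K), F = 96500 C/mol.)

0.026 M

From the Nernst equation, ln Q = nF(E° − E)/RT = 2×96500×(0.74 − 0.723)/(8.314×340) = 1.161, so Q = 3.19.
With Q = [Mn²⁺]/[Fe²⁺] and the known concentrations, [Fe²⁺] in the denominator gives [Fe²⁺] = 0.026 M.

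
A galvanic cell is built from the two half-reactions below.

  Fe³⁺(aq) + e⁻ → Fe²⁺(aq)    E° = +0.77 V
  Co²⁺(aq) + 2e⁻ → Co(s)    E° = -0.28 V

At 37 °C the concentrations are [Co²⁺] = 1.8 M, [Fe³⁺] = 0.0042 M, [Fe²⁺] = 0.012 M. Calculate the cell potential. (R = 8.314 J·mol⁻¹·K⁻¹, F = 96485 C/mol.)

The Fe³⁺/Fe²⁺ couple has the higher reduction potential and acts as the cathode, so E°_cell = +0.77 − (-0.28) = 1.05 V.
Balancing electrons gives n = 2; the reaction quotient is Q = [Co²⁺]·[Fe²⁺]^2/[Fe³⁺]^2 = 14.7.
E = E° − (RT/nF) ln Q = 1.05 − (8.314×310)/(2×96485) × (2.687) = 1.050 − 0.036 = 1.014 V.

1.01 V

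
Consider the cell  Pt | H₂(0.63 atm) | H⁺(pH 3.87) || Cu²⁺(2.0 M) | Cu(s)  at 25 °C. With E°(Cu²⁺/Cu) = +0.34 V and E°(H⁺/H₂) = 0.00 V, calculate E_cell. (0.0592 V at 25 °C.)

0.57 V

The Cu²⁺/Cu couple is the cathode, so E°_cell = 0.34 V; n = 2.
[H⁺] = 10^(−3.87) = 1.3 × 10^-4 M, and Q = [H⁺]^2 / ([Cu²⁺]·P(H₂)) = 1.44 × 10^-8.
E = E° − (0.0592/2) log Q = 0.34 − (0.0592/2)(-7.840) = 0.572 V.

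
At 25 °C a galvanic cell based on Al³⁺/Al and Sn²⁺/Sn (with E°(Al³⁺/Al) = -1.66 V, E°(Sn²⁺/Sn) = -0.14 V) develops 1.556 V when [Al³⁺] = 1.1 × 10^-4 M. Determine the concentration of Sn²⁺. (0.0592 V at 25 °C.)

From the Nernst equation, log Q = n(E° − E)/0.0592 = 6(1.52 − 1.556)/0.0592 = -3.649, so Q = 2.25 × 10^-4.
With Q = [Al³⁺]^2/[Sn²⁺]^3 and the known concentrations, [Sn²⁺]^3 in the denominator gives [Sn²⁺] = 0.038 M.

0.038 M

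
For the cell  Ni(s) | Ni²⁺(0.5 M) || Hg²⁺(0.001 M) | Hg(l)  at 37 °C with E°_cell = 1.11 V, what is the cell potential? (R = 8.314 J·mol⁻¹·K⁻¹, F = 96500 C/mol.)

1.03 V

Balancing electrons gives n = 2; the reaction quotient is Q = [Ni²⁺]/[Hg²⁺] = 500.
E = E° − (RT/nF) ln Q = 1.11 − (8.314×310)/(2×96500) × (6.215) = 1.110 − 0.083 = 1.027 V.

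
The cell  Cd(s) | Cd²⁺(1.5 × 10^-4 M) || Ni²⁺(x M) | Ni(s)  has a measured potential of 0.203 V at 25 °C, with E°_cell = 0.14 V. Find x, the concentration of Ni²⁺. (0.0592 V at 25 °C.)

From the Nernst equation, log Q = n(E° − E)/0.0592 = 2(0.14 − 0.203)/0.0592 = -2.128, so Q = 0.00744.
With Q = [Cd²⁺]/[Ni²⁺] and the known concentrations, [Ni²⁺] in the denominator gives [Ni²⁺] = 0.02 M.

0.02 M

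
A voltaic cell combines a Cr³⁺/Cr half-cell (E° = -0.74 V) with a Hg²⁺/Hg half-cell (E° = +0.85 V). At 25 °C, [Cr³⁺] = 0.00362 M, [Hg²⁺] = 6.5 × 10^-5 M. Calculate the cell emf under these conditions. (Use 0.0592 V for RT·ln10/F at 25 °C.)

1.51 V

The Hg²⁺/Hg couple has the higher reduction potential and acts as the cathode, so E°_cell = +0.85 − (-0.74) = 1.59 V.
Balancing electrons gives n = 6; the reaction quotient is Q = [Cr³⁺]^2/[Hg²⁺]^3 = 4.77 × 10^7.
At 25 °C, E = E° − (0.0592/n) log Q = 1.59 − (0.0592/6)(7.679) = 1.590 − 0.076 = 1.514 V.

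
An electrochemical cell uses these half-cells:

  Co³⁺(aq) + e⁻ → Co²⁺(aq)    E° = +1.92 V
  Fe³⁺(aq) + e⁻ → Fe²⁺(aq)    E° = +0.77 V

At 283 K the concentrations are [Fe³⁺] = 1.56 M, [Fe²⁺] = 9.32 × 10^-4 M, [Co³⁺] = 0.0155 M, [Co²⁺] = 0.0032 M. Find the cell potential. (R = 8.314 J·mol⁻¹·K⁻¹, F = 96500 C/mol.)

The Co³⁺/Co²⁺ couple has the higher reduction potential and acts as the cathode, so E°_cell = +1.92 − (+0.77) = 1.15 V.
Balancing electrons gives n = 1; the reaction quotient is Q = [Fe³⁺]·[Co²⁺]/([Fe²⁺]·[Co³⁺]) = 346.
E = E° − (RT/nF) ln Q = 1.15 − (8.314×283)/(1×96500) × (5.845) = 1.150 − 0.143 = 1.007 V.

1.01 V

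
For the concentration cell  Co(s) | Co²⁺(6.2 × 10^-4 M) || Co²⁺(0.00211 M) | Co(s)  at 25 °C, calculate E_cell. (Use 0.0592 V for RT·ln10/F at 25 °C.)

0.016 V

Both half-cells are Co²⁺/Co, so E°_cell = 0. The concentrated side is the cathode; the cell reaction moves Co²⁺ from high to low concentration with n = 2.
Q = [Co²⁺]_dilute/[Co²⁺]_conc = 6.2 × 10^-4/0.00211 = 0.294.
E = 0 − (0.0592/2) log Q = −(0.0592/2)(-0.532) = 0.0157 V.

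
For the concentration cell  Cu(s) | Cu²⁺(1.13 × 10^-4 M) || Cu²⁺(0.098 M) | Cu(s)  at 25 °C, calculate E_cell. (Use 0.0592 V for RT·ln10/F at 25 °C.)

0.087 V

Both half-cells are Cu²⁺/Cu, so E°_cell = 0. The concentrated side is the cathode; the cell reaction moves Cu²⁺ from high to low concentration with n = 2.
Q = [Cu²⁺]_dilute/[Cu²⁺]_conc = 1.13 × 10^-4/0.098 = 0.00115.
E = 0 − (0.0592/2) log Q = −(0.0592/2)(-2.938) = 0.0870 V.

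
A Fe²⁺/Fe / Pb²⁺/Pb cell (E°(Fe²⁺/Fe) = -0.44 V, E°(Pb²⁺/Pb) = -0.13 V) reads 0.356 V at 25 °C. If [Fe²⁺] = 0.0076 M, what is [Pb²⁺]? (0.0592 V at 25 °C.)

0.27 M

From the Nernst equation, log Q = n(E° − E)/0.0592 = 2(0.31 − 0.356)/0.0592 = -1.554, so Q = 0.0279.
With Q = [Fe²⁺]/[Pb²⁺] and the known concentrations, [Pb²⁺] in the denominator gives [Pb²⁺] = 0.27 M.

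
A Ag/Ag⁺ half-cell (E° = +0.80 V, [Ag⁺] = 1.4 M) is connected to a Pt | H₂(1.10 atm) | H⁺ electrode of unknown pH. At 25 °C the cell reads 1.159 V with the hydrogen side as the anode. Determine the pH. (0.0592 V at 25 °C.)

pH = 5.90

E°_cell = 0.80 V and n = 2.
log Q = n(E° − E)/0.0592 = 2×(0.80 − 1.159)/0.0592 = -12.128.
With Q = [H⁺]^2 / ([Ag⁺]^2·P(H₂)), solving for [H⁺] gives log[H⁺] = -5.897, so pH = 5.90.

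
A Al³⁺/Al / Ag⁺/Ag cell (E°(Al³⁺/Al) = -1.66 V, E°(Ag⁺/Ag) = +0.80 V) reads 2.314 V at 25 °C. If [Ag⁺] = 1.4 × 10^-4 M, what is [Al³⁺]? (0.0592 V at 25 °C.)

From the Nernst equation, log Q = n(E° − E)/0.0592 = 3(2.46 − 2.314)/0.0592 = 7.399, so Q = 2.5 × 10^7.
With Q = [Al³⁺]/[Ag⁺]^3 and the known concentrations, [Al³⁺] in the numerator gives [Al³⁺] = 6.9 × 10^-5 M.

6.9 × 10^-5 M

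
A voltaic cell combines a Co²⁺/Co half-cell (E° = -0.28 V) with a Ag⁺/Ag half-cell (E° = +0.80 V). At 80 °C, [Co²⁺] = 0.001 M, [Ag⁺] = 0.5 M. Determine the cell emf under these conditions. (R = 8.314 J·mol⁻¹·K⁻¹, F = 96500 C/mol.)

The Ag⁺/Ag couple has the higher reduction potential and acts as the cathode, so E°_cell = +0.80 − (-0.28) = 1.08 V.
Balancing electrons gives n = 2; the reaction quotient is Q = [Co²⁺]/[Ag⁺]^2 = 0.00400.
E = E° − (RT/nF) ln Q = 1.08 − (8.314×353)/(2×96500) × (-5.521) = 1.080 + 0.084 = 1.164 V.

1.16 V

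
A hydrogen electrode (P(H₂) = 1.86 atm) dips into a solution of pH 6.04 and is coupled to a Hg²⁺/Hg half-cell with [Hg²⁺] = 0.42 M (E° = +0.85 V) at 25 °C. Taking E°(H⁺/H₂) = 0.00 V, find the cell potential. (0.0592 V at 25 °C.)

1.20 V

The Hg²⁺/Hg couple is the cathode, so E°_cell = 0.85 V; n = 2.
[H⁺] = 10^(−6.04) = 9.1 × 10^-7 M, and Q = [H⁺]^2 / ([Hg²⁺]·P(H₂)) = 1.06 × 10^-12.
E = E° − (0.0592/2) log Q = 0.85 − (0.0592/2)(-11.973) = 1.204 V.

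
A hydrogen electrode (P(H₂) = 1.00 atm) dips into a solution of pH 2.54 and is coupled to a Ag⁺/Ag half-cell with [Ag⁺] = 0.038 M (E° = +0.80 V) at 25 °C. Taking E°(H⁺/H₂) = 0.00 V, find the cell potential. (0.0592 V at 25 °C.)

The Ag⁺/Ag couple is the cathode, so E°_cell = 0.80 V; n = 2.
[H⁺] = 10^(−2.54) = 0.0029 M, and Q = [H⁺]^2 / ([Ag⁺]^2·P(H₂)) = 0.00576.
E = E° − (0.0592/2) log Q = 0.80 − (0.0592/2)(-2.240) = 0.866 V.

0.87 V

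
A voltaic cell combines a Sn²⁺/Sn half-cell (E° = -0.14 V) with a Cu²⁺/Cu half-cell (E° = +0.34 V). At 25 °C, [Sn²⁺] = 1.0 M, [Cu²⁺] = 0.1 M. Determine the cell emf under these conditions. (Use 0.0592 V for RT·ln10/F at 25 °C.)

The Cu²⁺/Cu couple has the higher reduction potential and acts as the cathode, so E°_cell = +0.34 − (-0.14) = 0.48 V.
Balancing electrons gives n = 2; the reaction quotient is Q = [Sn²⁺]/[Cu²⁺] = 10.0.
At 25 °C, E = E° − (0.0592/n) log Q = 0.48 − (0.0592/2)(1.000) = 0.480 − 0.030 = 0.450 V.

0.450 V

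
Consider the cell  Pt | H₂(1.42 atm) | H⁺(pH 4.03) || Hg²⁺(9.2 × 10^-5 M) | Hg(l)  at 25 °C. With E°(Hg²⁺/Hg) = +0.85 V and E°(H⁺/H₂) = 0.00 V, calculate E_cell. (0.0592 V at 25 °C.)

The Hg²⁺/Hg couple is the cathode, so E°_cell = 0.85 V; n = 2.
[H⁺] = 10^(−4.03) = 9.3 × 10^-5 M, and Q = [H⁺]^2 / ([Hg²⁺]·P(H₂)) = 6.67 × 10^-5.
E = E° − (0.0592/2) log Q = 0.85 − (0.0592/2)(-4.176) = 0.974 V.

0.97 V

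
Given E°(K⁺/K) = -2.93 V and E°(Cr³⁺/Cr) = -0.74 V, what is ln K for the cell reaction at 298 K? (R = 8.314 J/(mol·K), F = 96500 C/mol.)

E°_cell = -0.74 − (-2.93) = 2.19 V, with n = 3 electrons transferred.
At equilibrium E = 0, so the Nernst equation gives ln K = nFE°/RT = (3)(96500)(2.19)/((8.314)(298)) = 255.90.

ln K = 255.9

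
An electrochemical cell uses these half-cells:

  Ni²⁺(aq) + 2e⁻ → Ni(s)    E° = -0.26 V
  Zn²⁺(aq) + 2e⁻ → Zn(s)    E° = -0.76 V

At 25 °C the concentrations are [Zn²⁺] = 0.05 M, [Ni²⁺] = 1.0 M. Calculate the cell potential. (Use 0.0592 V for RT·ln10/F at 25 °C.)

0.539 V

The Ni²⁺/Ni couple has the higher reduction potential and acts as the cathode, so E°_cell = -0.26 − (-0.76) = 0.50 V.
Balancing electrons gives n = 2; the reaction quotient is Q = [Zn²⁺]/[Ni²⁺] = 0.0500.
At 25 °C, E = E° − (0.0592/n) log Q = 0.50 − (0.0592/2)(-1.301) = 0.500 + 0.039 = 0.539 V.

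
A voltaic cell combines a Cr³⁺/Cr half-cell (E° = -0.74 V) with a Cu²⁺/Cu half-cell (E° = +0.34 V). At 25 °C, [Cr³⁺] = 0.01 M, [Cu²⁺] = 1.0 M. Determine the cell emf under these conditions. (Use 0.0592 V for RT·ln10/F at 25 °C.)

The Cu²⁺/Cu couple has the higher reduction potential and acts as the cathode, so E°_cell = +0.34 − (-0.74) = 1.08 V.
Balancing electrons gives n = 6; the reaction quotient is Q = [Cr³⁺]^2/[Cu²⁺]^3 = 1 × 10^-4.
At 25 °C, E = E° − (0.0592/n) log Q = 1.08 − (0.0592/6)(-4.000) = 1.080 + 0.039 = 1.119 V.

1.12 V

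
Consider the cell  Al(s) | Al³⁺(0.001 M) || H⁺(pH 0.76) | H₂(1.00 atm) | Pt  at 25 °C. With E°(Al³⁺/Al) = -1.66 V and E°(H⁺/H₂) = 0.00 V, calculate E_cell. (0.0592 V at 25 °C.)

The hydrogen couple is the cathode, so E°_cell = 1.66 V; n = 6.
[H⁺] = 10^(−0.76) = 0.17 M, and Q = [Al³⁺]^2·P(H₂)^3 / [H⁺]^6 = 0.0363.
E = E° − (0.0592/6) log Q = 1.66 − (0.0592/6)(-1.440) = 1.674 V.

1.67 V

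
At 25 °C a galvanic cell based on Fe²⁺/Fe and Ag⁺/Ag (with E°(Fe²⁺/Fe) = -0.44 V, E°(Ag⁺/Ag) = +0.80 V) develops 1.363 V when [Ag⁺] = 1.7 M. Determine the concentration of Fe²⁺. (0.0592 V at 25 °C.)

From the Nernst equation, log Q = n(E° − E)/0.0592 = 2(1.24 − 1.363)/0.0592 = -4.155, so Q = 6.99 × 10^-5.
With Q = [Fe²⁺]/[Ag⁺]^2 and the known concentrations, [Fe²⁺] in the numerator gives [Fe²⁺] = 2 × 10^-4 M.

2 × 10^-4 M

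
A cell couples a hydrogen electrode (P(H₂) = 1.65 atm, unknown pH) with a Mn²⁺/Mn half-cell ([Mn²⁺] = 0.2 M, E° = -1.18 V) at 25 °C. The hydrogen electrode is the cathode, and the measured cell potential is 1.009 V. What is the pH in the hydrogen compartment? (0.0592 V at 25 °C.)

E°_cell = 1.18 V and n = 2.
log Q = n(E° − E)/0.0592 = 2×(1.18 − 1.009)/0.0592 = 5.777.
With Q = [Mn²⁺]·P(H₂) / [H⁺]^2, solving for [H⁺] gives log[H⁺] = -3.129, so pH = 3.13.

pH = 3.13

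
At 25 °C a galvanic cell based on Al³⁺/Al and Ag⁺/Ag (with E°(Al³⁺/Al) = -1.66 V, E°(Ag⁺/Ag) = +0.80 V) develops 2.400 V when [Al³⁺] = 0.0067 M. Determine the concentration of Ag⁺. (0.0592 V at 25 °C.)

From the Nernst equation, log Q = n(E° − E)/0.0592 = 3(2.46 − 2.400)/0.0592 = 3.041, so Q = 1100.
With Q = [Al³⁺]/[Ag⁺]^3 and the known concentrations, [Ag⁺]^3 in the denominator gives [Ag⁺] = 0.018 M.

0.018 M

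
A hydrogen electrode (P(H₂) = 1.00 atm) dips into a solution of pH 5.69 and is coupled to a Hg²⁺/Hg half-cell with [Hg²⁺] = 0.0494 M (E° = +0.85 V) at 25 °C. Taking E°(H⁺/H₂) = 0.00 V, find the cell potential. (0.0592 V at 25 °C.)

The Hg²⁺/Hg couple is the cathode, so E°_cell = 0.85 V; n = 2.
[H⁺] = 10^(−5.69) = 2 × 10^-6 M, and Q = [H⁺]^2 / ([Hg²⁺]·P(H₂)) = 8.44 × 10^-11.
E = E° − (0.0592/2) log Q = 0.85 − (0.0592/2)(-10.074) = 1.148 V.

1.15 V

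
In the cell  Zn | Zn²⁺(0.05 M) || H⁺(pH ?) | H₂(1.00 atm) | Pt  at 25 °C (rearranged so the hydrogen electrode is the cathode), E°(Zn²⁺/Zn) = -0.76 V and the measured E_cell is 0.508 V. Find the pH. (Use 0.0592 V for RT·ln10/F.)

E°_cell = 0.76 V and n = 2.
log Q = n(E° − E)/0.0592 = 2×(0.76 − 0.508)/0.0592 = 8.514.
With Q = [Zn²⁺]·P(H₂) / [H⁺]^2, solving for [H⁺] gives log[H⁺] = -4.907, so pH = 4.91.

pH = 4.91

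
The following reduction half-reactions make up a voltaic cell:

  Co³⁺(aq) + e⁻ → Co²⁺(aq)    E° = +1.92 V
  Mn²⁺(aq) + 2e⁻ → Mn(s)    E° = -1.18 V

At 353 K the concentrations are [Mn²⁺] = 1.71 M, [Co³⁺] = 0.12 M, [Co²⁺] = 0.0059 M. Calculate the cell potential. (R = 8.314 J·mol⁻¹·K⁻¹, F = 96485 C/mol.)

3.18 V

The Co³⁺/Co²⁺ couple has the higher reduction potential and acts as the cathode, so E°_cell = +1.92 − (-1.18) = 3.10 V.
Balancing electrons gives n = 2; the reaction quotient is Q = [Mn²⁺]·[Co²⁺]^2/[Co³⁺]^2 = 0.00413.
E = E° − (RT/nF) ln Q = 3.10 − (8.314×353)/(2×96485) × (-5.489) = 3.100 + 0.083 = 3.183 V.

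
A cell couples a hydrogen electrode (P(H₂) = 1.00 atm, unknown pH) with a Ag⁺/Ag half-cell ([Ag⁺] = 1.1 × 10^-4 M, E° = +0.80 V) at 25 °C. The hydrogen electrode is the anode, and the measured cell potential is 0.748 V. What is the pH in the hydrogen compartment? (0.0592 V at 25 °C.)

E°_cell = 0.80 V and n = 2.
log Q = n(E° − E)/0.0592 = 2×(0.80 − 0.748)/0.0592 = 1.757.
With Q = [H⁺]^2 / ([Ag⁺]^2·P(H₂)), solving for [H⁺] gives log[H⁺] = -3.080, so pH = 3.08.

pH = 3.08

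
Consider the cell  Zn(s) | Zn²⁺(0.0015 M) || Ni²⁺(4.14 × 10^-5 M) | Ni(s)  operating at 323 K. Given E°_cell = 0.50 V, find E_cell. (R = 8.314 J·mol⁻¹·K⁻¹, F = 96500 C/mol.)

0.450 V

Balancing electrons gives n = 2; the reaction quotient is Q = [Zn²⁺]/[Ni²⁺] = 36.2.
E = E° − (RT/nF) ln Q = 0.50 − (8.314×323)/(2×96500) × (3.590) = 0.500 − 0.050 = 0.450 V.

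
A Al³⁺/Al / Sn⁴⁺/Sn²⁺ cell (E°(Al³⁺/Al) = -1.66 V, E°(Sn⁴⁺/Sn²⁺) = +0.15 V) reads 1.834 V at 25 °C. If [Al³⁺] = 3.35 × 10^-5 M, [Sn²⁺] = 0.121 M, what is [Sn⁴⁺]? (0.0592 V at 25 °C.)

8.1 × 10^-4 M

From the Nernst equation, log Q = n(E° − E)/0.0592 = 6(1.81 − 1.834)/0.0592 = -2.432, so Q = 0.00369.
With Q = [Al³⁺]^2·[Sn²⁺]^3/[Sn⁴⁺]^3 and the known concentrations, [Sn⁴⁺]^3 in the denominator gives [Sn⁴⁺] = 8.1 × 10^-4 M.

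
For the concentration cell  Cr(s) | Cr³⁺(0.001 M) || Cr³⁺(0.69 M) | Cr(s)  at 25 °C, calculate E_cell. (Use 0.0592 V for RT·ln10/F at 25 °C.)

0.056 V

Both half-cells are Cr³⁺/Cr, so E°_cell = 0. The concentrated side is the cathode; the cell reaction moves Cr³⁺ from high to low concentration with n = 3.
Q = [Cr³⁺]_dilute/[Cr³⁺]_conc = 0.001/0.69 = 0.00145.
E = 0 − (0.0592/3) log Q = −(0.0592/3)(-2.839) = 0.0560 V.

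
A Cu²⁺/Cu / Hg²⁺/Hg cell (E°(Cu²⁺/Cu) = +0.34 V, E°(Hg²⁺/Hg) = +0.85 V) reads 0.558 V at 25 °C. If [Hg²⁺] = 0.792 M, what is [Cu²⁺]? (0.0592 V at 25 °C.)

0.019 M

From the Nernst equation, log Q = n(E° − E)/0.0592 = 2(0.51 − 0.558)/0.0592 = -1.622, so Q = 0.0239.
With Q = [Cu²⁺]/[Hg²⁺] and the known concentrations, [Cu²⁺] in the numerator gives [Cu²⁺] = 0.019 M.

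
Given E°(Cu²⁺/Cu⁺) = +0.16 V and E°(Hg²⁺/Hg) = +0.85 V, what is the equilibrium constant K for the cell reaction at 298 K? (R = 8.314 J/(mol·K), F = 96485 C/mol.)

2.2 × 10^23

E°_cell = +0.85 − (+0.16) = 0.69 V, with n = 2 electrons transferred.
At equilibrium E = 0, so the Nernst equation gives ln K = nFE°/RT = (2)(96485)(0.69)/((8.314)(298)) = 53.74.
K = e^53.74 = 2.2 × 10^23.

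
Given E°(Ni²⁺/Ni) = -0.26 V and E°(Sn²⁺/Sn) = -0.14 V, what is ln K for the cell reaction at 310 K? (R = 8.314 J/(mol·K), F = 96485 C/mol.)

ln K = 9.0

E°_cell = -0.14 − (-0.26) = 0.12 V, with n = 2 electrons transferred.
At equilibrium E = 0, so the Nernst equation gives ln K = nFE°/RT = (2)(96485)(0.12)/((8.314)(310)) = 8.98.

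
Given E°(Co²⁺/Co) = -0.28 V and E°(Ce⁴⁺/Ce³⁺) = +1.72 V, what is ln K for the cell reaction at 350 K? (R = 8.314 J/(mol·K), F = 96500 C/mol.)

E°_cell = +1.72 − (-0.28) = 2.00 V, with n = 2 electrons transferred.
At equilibrium E = 0, so the Nernst equation gives ln K = nFE°/RT = (2)(96500)(2.00)/((8.314)(350)) = 132.65.

ln K = 132.7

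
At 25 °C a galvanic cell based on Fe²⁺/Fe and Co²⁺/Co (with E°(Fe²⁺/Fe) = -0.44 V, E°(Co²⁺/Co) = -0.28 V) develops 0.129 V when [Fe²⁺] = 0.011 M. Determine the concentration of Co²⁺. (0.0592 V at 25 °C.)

From the Nernst equation, log Q = n(E° − E)/0.0592 = 2(0.16 − 0.129)/0.0592 = 1.047, so Q = 11.2.
With Q = [Fe²⁺]/[Co²⁺] and the known concentrations, [Co²⁺] in the denominator gives [Co²⁺] = 9.9 × 10^-4 M.

9.9 × 10^-4 M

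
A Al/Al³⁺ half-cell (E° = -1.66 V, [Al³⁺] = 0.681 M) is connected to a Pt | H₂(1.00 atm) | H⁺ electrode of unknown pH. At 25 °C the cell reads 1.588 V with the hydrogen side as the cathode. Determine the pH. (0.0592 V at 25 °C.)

pH = 1.27

E°_cell = 1.66 V and n = 6.
log Q = n(E° − E)/0.0592 = 6×(1.66 − 1.588)/0.0592 = 7.297.
With Q = [Al³⁺]^2·P(H₂)^3 / [H⁺]^6, solving for [H⁺] gives log[H⁺] = -1.272, so pH = 1.27.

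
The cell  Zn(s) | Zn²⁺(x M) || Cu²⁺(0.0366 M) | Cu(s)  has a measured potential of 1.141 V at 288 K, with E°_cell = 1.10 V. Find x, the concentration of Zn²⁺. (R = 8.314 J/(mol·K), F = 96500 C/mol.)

0.0013 M

From the Nernst equation, ln Q = nF(E° − E)/RT = 2×96500×(1.10 − 1.141)/(8.314×288) = -3.305, so Q = 0.0367.
With Q = [Zn²⁺]/[Cu²⁺] and the known concentrations, [Zn²⁺] in the numerator gives [Zn²⁺] = 0.0013 M.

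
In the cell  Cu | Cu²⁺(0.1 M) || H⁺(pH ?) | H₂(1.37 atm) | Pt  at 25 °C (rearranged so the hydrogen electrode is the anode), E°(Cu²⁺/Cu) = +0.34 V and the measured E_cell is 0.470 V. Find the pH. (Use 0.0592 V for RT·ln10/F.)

E°_cell = 0.34 V and n = 2.
log Q = n(E° − E)/0.0592 = 2×(0.34 − 0.470)/0.0592 = -4.392.
With Q = [H⁺]^2 / ([Cu²⁺]·P(H₂)), solving for [H⁺] gives log[H⁺] = -2.628, so pH = 2.63.

pH = 2.63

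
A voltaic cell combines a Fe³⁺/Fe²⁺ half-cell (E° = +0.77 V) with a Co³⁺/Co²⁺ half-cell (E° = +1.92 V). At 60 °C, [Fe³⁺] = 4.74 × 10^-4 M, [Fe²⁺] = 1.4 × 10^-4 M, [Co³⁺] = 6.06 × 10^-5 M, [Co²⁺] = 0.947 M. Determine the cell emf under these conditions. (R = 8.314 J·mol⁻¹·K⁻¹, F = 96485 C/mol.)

The Co³⁺/Co²⁺ couple has the higher reduction potential and acts as the cathode, so E°_cell = +1.92 − (+0.77) = 1.15 V.
Balancing electrons gives n = 1; the reaction quotient is Q = [Fe³⁺]·[Co²⁺]/([Fe²⁺]·[Co³⁺]) = 5.29 × 10^4.
E = E° − (RT/nF) ln Q = 1.15 − (8.314×333)/(1×96485) × (10.876) = 1.150 − 0.312 = 0.838 V.

0.838 V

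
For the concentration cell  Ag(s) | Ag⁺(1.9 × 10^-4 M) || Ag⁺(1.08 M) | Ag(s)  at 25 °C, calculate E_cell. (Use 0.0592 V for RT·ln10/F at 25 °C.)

0.22 V

Both half-cells are Ag⁺/Ag, so E°_cell = 0. The concentrated side is the cathode; the cell reaction moves Ag⁺ from high to low concentration with n = 1.
Q = [Ag⁺]_dilute/[Ag⁺]_conc = 1.9 × 10^-4/1.08 = 1.76 × 10^-4.
E = 0 − (0.0592/1) log Q = −(0.0592/1)(-3.755) = 0.2223 V.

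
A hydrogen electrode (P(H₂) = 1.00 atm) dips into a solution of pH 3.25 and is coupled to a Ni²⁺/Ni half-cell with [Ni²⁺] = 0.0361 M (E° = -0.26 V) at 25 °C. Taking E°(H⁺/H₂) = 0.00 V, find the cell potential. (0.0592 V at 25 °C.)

0.11 V

The hydrogen couple is the cathode, so E°_cell = 0.26 V; n = 2.
[H⁺] = 10^(−3.25) = 5.6 × 10^-4 M, and Q = [Ni²⁺]·P(H₂) / [H⁺]^2 = 1.14 × 10^5.
E = E° − (0.0592/2) log Q = 0.26 − (0.0592/2)(5.058) = 0.110 V.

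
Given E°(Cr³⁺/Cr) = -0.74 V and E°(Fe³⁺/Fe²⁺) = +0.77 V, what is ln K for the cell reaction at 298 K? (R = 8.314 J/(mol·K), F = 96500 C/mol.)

ln K = 176.4

E°_cell = +0.77 − (-0.74) = 1.51 V, with n = 3 electrons transferred.
At equilibrium E = 0, so the Nernst equation gives ln K = nFE°/RT = (3)(96500)(1.51)/((8.314)(298)) = 176.44.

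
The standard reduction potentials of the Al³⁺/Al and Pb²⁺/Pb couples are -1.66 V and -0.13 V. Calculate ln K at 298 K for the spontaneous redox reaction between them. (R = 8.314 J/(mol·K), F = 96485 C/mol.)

E°_cell = -0.13 − (-1.66) = 1.53 V, with n = 6 electrons transferred.
At equilibrium E = 0, so the Nernst equation gives ln K = nFE°/RT = (6)(96485)(1.53)/((8.314)(298)) = 357.50.

ln K = 357.5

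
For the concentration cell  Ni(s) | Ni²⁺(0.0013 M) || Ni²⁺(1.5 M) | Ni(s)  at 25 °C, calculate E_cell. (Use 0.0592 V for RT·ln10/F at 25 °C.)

Both half-cells are Ni²⁺/Ni, so E°_cell = 0. The concentrated side is the cathode; the cell reaction moves Ni²⁺ from high to low concentration with n = 2.
Q = [Ni²⁺]_dilute/[Ni²⁺]_conc = 0.0013/1.5 = 8.67 × 10^-4.
E = 0 − (0.0592/2) log Q = −(0.0592/2)(-3.062) = 0.0906 V.

0.091 V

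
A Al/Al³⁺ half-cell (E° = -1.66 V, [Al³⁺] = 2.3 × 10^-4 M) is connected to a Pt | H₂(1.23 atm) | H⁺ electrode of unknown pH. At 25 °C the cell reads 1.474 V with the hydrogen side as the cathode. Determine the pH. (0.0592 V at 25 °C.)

pH = 4.31

E°_cell = 1.66 V and n = 6.
log Q = n(E° − E)/0.0592 = 6×(1.66 − 1.474)/0.0592 = 18.851.
With Q = [Al³⁺]^2·P(H₂)^3 / [H⁺]^6, solving for [H⁺] gives log[H⁺] = -4.310, so pH = 4.31.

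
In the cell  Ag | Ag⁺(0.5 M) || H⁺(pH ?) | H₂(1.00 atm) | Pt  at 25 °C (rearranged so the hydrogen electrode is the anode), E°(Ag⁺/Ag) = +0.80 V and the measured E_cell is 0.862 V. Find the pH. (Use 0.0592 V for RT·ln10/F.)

E°_cell = 0.80 V and n = 2.
log Q = n(E° − E)/0.0592 = 2×(0.80 − 0.862)/0.0592 = -2.095.
With Q = [H⁺]^2 / ([Ag⁺]^2·P(H₂)), solving for [H⁺] gives log[H⁺] = -1.348, so pH = 1.35.

pH = 1.35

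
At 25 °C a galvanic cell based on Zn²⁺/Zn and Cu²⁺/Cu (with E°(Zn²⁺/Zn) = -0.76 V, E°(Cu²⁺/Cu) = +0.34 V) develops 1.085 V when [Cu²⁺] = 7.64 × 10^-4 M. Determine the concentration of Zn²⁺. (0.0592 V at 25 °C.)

0.0025 M

From the Nernst equation, log Q = n(E° − E)/0.0592 = 2(1.10 − 1.085)/0.0592 = 0.507, so Q = 3.21.
With Q = [Zn²⁺]/[Cu²⁺] and the known concentrations, [Zn²⁺] in the numerator gives [Zn²⁺] = 0.0025 M.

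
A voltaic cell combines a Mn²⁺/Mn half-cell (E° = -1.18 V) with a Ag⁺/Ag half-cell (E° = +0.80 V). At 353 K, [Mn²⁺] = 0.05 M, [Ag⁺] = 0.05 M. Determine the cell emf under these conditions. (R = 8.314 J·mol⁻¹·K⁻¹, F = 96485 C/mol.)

1.93 V

The Ag⁺/Ag couple has the higher reduction potential and acts as the cathode, so E°_cell = +0.80 − (-1.18) = 1.98 V.
Balancing electrons gives n = 2; the reaction quotient is Q = [Mn²⁺]/[Ag⁺]^2 = 20.0.
E = E° − (RT/nF) ln Q = 1.98 − (8.314×353)/(2×96485) × (2.996) = 1.980 − 0.046 = 1.934 V.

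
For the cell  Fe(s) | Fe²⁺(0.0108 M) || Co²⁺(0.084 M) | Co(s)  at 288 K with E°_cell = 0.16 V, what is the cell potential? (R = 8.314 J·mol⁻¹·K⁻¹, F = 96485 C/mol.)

0.185 V

Balancing electrons gives n = 2; the reaction quotient is Q = [Fe²⁺]/[Co²⁺] = 0.129.
E = E° − (RT/nF) ln Q = 0.16 − (8.314×288)/(2×96485) × (-2.051) = 0.160 + 0.025 = 0.185 V.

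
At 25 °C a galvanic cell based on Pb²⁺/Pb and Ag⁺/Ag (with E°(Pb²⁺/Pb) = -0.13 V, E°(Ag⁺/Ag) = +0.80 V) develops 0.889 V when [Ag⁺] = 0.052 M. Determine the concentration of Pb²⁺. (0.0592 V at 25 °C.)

0.066 M

From the Nernst equation, log Q = n(E° − E)/0.0592 = 2(0.93 − 0.889)/0.0592 = 1.385, so Q = 24.3.
With Q = [Pb²⁺]/[Ag⁺]^2 and the known concentrations, [Pb²⁺] in the numerator gives [Pb²⁺] = 0.066 M.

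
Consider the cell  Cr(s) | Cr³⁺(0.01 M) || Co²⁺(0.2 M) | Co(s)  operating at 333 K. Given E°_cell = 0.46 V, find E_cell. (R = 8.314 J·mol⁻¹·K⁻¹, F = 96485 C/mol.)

0.481 V

Balancing electrons gives n = 6; the reaction quotient is Q = [Cr³⁺]^2/[Co²⁺]^3 = 0.0125.
E = E° − (RT/nF) ln Q = 0.46 − (8.314×333)/(6×96485) × (-4.382) = 0.460 + 0.021 = 0.481 V.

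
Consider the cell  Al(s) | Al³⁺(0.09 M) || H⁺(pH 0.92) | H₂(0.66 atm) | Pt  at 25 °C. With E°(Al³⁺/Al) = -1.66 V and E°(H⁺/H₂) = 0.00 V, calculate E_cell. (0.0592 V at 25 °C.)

1.63 V

The hydrogen couple is the cathode, so E°_cell = 1.66 V; n = 6.
[H⁺] = 10^(−0.92) = 0.12 M, and Q = [Al³⁺]^2·P(H₂)^3 / [H⁺]^6 = 771.
E = E° − (0.0592/6) log Q = 1.66 − (0.0592/6)(2.887) = 1.632 V.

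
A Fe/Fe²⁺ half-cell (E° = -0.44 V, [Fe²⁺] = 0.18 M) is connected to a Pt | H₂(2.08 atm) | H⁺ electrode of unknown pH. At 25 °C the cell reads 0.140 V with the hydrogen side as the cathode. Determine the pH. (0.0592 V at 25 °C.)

pH = 5.28

E°_cell = 0.44 V and n = 2.
log Q = n(E° − E)/0.0592 = 2×(0.44 − 0.140)/0.0592 = 10.135.
With Q = [Fe²⁺]·P(H₂) / [H⁺]^2, solving for [H⁺] gives log[H⁺] = -5.281, so pH = 5.28.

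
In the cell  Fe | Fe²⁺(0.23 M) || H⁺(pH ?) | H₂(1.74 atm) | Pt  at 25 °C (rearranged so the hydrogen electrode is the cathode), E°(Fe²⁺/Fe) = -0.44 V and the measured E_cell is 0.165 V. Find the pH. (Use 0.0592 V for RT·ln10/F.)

E°_cell = 0.44 V and n = 2.
log Q = n(E° − E)/0.0592 = 2×(0.44 − 0.165)/0.0592 = 9.291.
With Q = [Fe²⁺]·P(H₂) / [H⁺]^2, solving for [H⁺] gives log[H⁺] = -4.844, so pH = 4.84.

pH = 4.84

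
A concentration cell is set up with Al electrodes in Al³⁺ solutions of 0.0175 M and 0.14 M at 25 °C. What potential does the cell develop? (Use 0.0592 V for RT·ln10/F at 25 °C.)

Both half-cells are Al³⁺/Al, so E°_cell = 0. The concentrated side is the cathode; the cell reaction moves Al³⁺ from high to low concentration with n = 3.
Q = [Al³⁺]_dilute/[Al³⁺]_conc = 0.0175/0.14 = 0.125.
E = 0 − (0.0592/3) log Q = −(0.0592/3)(-0.903) = 0.0178 V.

0.018 V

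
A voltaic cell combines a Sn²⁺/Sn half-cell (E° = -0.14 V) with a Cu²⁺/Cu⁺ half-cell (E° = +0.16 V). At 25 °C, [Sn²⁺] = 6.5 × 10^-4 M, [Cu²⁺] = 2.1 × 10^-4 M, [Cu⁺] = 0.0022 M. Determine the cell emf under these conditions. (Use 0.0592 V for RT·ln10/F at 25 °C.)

The Cu²⁺/Cu⁺ couple has the higher reduction potential and acts as the cathode, so E°_cell = +0.16 − (-0.14) = 0.30 V.
Balancing electrons gives n = 2; the reaction quotient is Q = [Sn²⁺]·[Cu⁺]^2/[Cu²⁺]^2 = 0.0713.
At 25 °C, E = E° − (0.0592/n) log Q = 0.30 − (0.0592/2)(-1.147) = 0.300 + 0.034 = 0.334 V.

0.334 V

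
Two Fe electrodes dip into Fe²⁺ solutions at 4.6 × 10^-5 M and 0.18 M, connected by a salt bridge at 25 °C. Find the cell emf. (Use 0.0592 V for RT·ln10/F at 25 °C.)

Both half-cells are Fe²⁺/Fe, so E°_cell = 0. The concentrated side is the cathode; the cell reaction moves Fe²⁺ from high to low concentration with n = 2.
Q = [Fe²⁺]_dilute/[Fe²⁺]_conc = 4.6 × 10^-5/0.18 = 2.56 × 10^-4.
E = 0 − (0.0592/2) log Q = −(0.0592/2)(-3.593) = 0.1064 V.

0.11 V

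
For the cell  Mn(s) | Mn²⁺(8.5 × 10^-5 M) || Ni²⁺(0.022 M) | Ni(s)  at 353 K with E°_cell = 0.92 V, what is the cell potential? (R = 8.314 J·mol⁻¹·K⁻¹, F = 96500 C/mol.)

1.00 V

Balancing electrons gives n = 2; the reaction quotient is Q = [Mn²⁺]/[Ni²⁺] = 0.00386.
E = E° − (RT/nF) ln Q = 0.92 − (8.314×353)/(2×96500) × (-5.556) = 0.920 + 0.084 = 1.004 V.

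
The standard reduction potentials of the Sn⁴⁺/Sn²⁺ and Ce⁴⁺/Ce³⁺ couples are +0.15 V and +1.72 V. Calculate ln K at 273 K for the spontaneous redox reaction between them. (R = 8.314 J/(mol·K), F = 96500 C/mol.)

E°_cell = +1.72 − (+0.15) = 1.57 V, with n = 2 electrons transferred.
At equilibrium E = 0, so the Nernst equation gives ln K = nFE°/RT = (2)(96500)(1.57)/((8.314)(273)) = 133.50.

ln K = 133.5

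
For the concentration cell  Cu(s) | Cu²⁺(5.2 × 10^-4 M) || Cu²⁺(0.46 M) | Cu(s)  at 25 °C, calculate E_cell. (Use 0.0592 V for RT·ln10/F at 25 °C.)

Both half-cells are Cu²⁺/Cu, so E°_cell = 0. The concentrated side is the cathode; the cell reaction moves Cu²⁺ from high to low concentration with n = 2.
Q = [Cu²⁺]_dilute/[Cu²⁺]_conc = 5.2 × 10^-4/0.46 = 0.00113.
E = 0 − (0.0592/2) log Q = −(0.0592/2)(-2.947) = 0.0872 V.

0.087 V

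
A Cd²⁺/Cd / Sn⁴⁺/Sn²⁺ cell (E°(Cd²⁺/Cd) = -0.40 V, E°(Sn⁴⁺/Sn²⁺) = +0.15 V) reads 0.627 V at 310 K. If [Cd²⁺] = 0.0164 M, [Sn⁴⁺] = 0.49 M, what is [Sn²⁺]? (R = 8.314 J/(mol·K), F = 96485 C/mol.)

0.094 M

From the Nernst equation, ln Q = nF(E° − E)/RT = 2×96485×(0.55 − 0.627)/(8.314×310) = -5.765, so Q = 0.00314.
With Q = [Cd²⁺]·[Sn²⁺]/[Sn⁴⁺] and the known concentrations, [Sn²⁺] in the numerator gives [Sn²⁺] = 0.094 M.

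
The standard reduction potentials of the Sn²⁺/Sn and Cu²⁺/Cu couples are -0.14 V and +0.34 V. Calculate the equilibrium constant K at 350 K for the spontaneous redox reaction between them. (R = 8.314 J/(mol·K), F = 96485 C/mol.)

6.7 × 10^13

E°_cell = +0.34 − (-0.14) = 0.48 V, with n = 2 electrons transferred.
At equilibrium E = 0, so the Nernst equation gives ln K = nFE°/RT = (2)(96485)(0.48)/((8.314)(350)) = 31.83.
K = e^31.83 = 6.7 × 10^13.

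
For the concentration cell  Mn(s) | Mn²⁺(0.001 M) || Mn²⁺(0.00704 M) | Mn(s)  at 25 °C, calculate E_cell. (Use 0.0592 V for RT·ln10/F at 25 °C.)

Both half-cells are Mn²⁺/Mn, so E°_cell = 0. The concentrated side is the cathode; the cell reaction moves Mn²⁺ from high to low concentration with n = 2.
Q = [Mn²⁺]_dilute/[Mn²⁺]_conc = 0.001/0.00704 = 0.142.
E = 0 − (0.0592/2) log Q = −(0.0592/2)(-0.848) = 0.0251 V.

0.025 V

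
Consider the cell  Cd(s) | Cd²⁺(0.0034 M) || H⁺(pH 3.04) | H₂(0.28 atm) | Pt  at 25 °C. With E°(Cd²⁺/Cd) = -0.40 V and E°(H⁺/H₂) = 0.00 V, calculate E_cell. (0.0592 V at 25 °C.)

The hydrogen couple is the cathode, so E°_cell = 0.40 V; n = 2.
[H⁺] = 10^(−3.04) = 9.1 × 10^-4 M, and Q = [Cd²⁺]·P(H₂) / [H⁺]^2 = 1140.
E = E° − (0.0592/2) log Q = 0.40 − (0.0592/2)(3.059) = 0.309 V.

0.31 V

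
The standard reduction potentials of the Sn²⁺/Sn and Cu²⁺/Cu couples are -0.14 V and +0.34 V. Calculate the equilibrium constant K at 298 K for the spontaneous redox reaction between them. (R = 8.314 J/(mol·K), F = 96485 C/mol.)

1.7 × 10^16

E°_cell = +0.34 − (-0.14) = 0.48 V, with n = 2 electrons transferred.
At equilibrium E = 0, so the Nernst equation gives ln K = nFE°/RT = (2)(96485)(0.48)/((8.314)(298)) = 37.39.
K = e^37.39 = 1.7 × 10^16.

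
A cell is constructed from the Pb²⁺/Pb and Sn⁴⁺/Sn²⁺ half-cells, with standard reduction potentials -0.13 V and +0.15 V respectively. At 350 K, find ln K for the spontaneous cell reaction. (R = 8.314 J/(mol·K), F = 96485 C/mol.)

ln K = 18.6

E°_cell = +0.15 − (-0.13) = 0.28 V, with n = 2 electrons transferred.
At equilibrium E = 0, so the Nernst equation gives ln K = nFE°/RT = (2)(96485)(0.28)/((8.314)(350)) = 18.57.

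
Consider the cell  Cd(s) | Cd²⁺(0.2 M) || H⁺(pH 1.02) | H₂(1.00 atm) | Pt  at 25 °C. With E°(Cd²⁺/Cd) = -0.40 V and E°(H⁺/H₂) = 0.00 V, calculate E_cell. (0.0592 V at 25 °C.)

The hydrogen couple is the cathode, so E°_cell = 0.40 V; n = 2.
[H⁺] = 10^(−1.02) = 0.095 M, and Q = [Cd²⁺]·P(H₂) / [H⁺]^2 = 21.9.
E = E° − (0.0592/2) log Q = 0.40 − (0.0592/2)(1.341) = 0.360 V.

0.36 V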